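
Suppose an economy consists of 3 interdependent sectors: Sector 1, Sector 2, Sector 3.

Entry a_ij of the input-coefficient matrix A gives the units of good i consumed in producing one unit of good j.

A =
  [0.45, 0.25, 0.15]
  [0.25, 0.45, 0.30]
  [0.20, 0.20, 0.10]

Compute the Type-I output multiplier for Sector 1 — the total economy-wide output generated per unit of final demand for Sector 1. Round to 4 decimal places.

m_1 = 6.1111

I − A =
  [   0.55    -0.25    -0.15]
  [  -0.25     0.55    -0.30]
  [  -0.20    -0.20     0.90]
Cofactors of I−A, C_ij = (−1)^(i+j)·(minor ij) (rows/columns in the sector order above):
  C_11 = (0.55)(0.90) − (-0.30)(-0.20) = 0.4350
  C_12 = −[(-0.25)(0.90) − (-0.30)(-0.20)] = 0.2850
  C_13 = (-0.25)(-0.20) − (0.55)(-0.20) = 0.1600
  C_21 = −[(-0.25)(0.90) − (-0.15)(-0.20)] = 0.2550
  C_22 = (0.55)(0.90) − (-0.15)(-0.20) = 0.4650
  C_23 = −[(0.55)(-0.20) − (-0.25)(-0.20)] = 0.1600
  C_31 = (-0.25)(-0.30) − (-0.15)(0.55) = 0.1575
  C_32 = −[(0.55)(-0.30) − (-0.15)(-0.25)] = 0.2025
  C_33 = (0.55)(0.55) − (-0.25)(-0.25) = 0.2400
det(I−A) = Σ_j (I−A)_1j·C_1j = (0.55)(0.4350) + (-0.25)(0.2850) + (-0.15)(0.1600) = 0.1440
adj(I−A) = Cᵀ =
  [ 0.4350   0.2550   0.1575]
  [ 0.2850   0.4650   0.2025]
  [ 0.1600   0.1600   0.2400]
(I − A)⁻¹ = adj(I−A) / det(I−A) ≈
  [   3.02083     1.77083     1.09375]
  [   1.97917     3.22917     1.40625]
  [   1.11111     1.11111     1.66667]
The output multiplier for sector j is the column-j sum of the Leontief inverse (I − A)⁻¹ = adj(I−A) / det(I−A).
Column 1 of adj(I−A): (0.4350, 0.2850, 0.1600); det(I−A) = 0.1440.
m_1 = (0.4350 + 0.2850 + 0.1600) / 0.1440 = 0.88 / 0.1440 ≈ 6.1111.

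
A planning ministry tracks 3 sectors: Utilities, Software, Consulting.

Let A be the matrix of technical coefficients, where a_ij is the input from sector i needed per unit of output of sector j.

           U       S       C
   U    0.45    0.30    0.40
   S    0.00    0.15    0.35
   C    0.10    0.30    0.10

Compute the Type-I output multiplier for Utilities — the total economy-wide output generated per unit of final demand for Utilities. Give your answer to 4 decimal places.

m_U = 2.4490

I − A =
  [   0.55    -0.30    -0.40]
  [   0.00     0.85    -0.35]
  [  -0.10    -0.30     0.90]
Cofactors of I−A, C_ij = (−1)^(i+j)·(minor ij) (rows/columns in the sector order above):
  C_11 = (0.85)(0.90) − (-0.35)(-0.30) = 0.6600
  C_12 = −[(0.00)(0.90) − (-0.35)(-0.10)] = 0.0350
  C_13 = (0.00)(-0.30) − (0.85)(-0.10) = 0.0850
  C_21 = −[(-0.30)(0.90) − (-0.40)(-0.30)] = 0.3900
  C_22 = (0.55)(0.90) − (-0.40)(-0.10) = 0.4550
  C_23 = −[(0.55)(-0.30) − (-0.30)(-0.10)] = 0.1950
  C_31 = (-0.30)(-0.35) − (-0.40)(0.85) = 0.4450
  C_32 = −[(0.55)(-0.35) − (-0.40)(0.00)] = 0.1925
  C_33 = (0.55)(0.85) − (-0.30)(0.00) = 0.4675
det(I−A) = Σ_j (I−A)_1j·C_1j = (0.55)(0.6600) + (-0.30)(0.0350) + (-0.40)(0.0850) = 0.3185
adj(I−A) = Cᵀ =
  [ 0.6600   0.3900   0.4450]
  [ 0.0350   0.4550   0.1925]
  [ 0.0850   0.1950   0.4675]
(I − A)⁻¹ = adj(I−A) / det(I−A) ≈
  [   2.07221     1.22449     1.39717]
  [   0.10989     1.42857     0.60440]
  [   0.26688     0.61224     1.46782]
The output multiplier for sector j is the column-j sum of the Leontief inverse (I − A)⁻¹ = adj(I−A) / det(I−A).
Column U of adj(I−A): (0.6600, 0.0350, 0.0850); det(I−A) = 0.3185.
m_U = (0.6600 + 0.0350 + 0.0850) / 0.3185 = 0.78 / 0.3185 ≈ 2.4490.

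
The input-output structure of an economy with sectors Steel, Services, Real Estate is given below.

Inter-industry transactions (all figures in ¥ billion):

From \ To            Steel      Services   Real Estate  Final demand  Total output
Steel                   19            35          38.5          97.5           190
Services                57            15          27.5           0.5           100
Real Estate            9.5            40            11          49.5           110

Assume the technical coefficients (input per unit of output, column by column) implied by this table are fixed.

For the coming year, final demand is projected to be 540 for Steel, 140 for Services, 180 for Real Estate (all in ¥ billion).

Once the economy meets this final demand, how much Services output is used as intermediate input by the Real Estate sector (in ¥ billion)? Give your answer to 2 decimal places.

z_23 = 146.47

Technical coefficients a_ij = z_ij / X_j:
  a_11 = 19/190 = 0.10, a_21 = 57/190 = 0.30, a_31 = 9.5/190 = 0.05
  a_12 = 35/100 = 0.35, a_22 = 15/100 = 0.15, a_32 = 40/100 = 0.40
  a_13 = 38.5/110 = 0.35, a_23 = 27.5/110 = 0.25, a_33 = 11/110 = 0.10
I − A =
  [   0.90    -0.35    -0.35]
  [  -0.30     0.85    -0.25]
  [  -0.05    -0.40     0.90]
Cofactors of I−A, C_ij = (−1)^(i+j)·(minor ij) (rows/columns in the sector order above):
  C_11 = (0.85)(0.90) − (-0.25)(-0.40) = 0.6650
  C_12 = −[(-0.30)(0.90) − (-0.25)(-0.05)] = 0.2825
  C_13 = (-0.30)(-0.40) − (0.85)(-0.05) = 0.1625
  C_21 = −[(-0.35)(0.90) − (-0.35)(-0.40)] = 0.4550
  C_22 = (0.90)(0.90) − (-0.35)(-0.05) = 0.7925
  C_23 = −[(0.90)(-0.40) − (-0.35)(-0.05)] = 0.3775
  C_31 = (-0.35)(-0.25) − (-0.35)(0.85) = 0.3850
  C_32 = −[(0.90)(-0.25) − (-0.35)(-0.30)] = 0.3300
  C_33 = (0.90)(0.85) − (-0.35)(-0.30) = 0.6600
det(I−A) = Σ_j (I−A)_1j·C_1j = (0.90)(0.6650) + (-0.35)(0.2825) + (-0.35)(0.1625) = 0.44275
adj(I−A) = Cᵀ =
  [ 0.6650   0.4550   0.3850]
  [ 0.2825   0.7925   0.3300]
  [ 0.1625   0.3775   0.6600]
(I − A)⁻¹ = adj(I−A) / det(I−A) ≈
  [   1.5020     1.0277     0.8696]
  [   0.6381     1.7899     0.7453]
  [   0.3670     0.8526     1.4907]
First solve x = (I − A)⁻¹ d = adj(I−A)·d / det(I−A); in particular x_3 = (0.1625·540 + 0.3775·140 + 0.6600·180) / 0.44275 = 259.40 / 0.44275 ≈ 585.8837.
Intermediate flow from 2 to 3: z_23 = a_23 · x_3 = 0.25 × 259.40 / 0.44275 = 64.85 / 0.44275 ≈ 146.47.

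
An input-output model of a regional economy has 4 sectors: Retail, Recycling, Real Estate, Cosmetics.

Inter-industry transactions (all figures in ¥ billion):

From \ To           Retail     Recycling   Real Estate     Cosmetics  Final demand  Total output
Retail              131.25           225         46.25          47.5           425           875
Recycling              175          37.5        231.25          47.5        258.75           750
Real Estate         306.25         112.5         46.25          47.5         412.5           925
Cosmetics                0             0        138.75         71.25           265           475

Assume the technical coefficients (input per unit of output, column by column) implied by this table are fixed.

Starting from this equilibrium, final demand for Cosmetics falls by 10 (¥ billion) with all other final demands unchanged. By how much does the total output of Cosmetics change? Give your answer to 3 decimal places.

Technical coefficients a_ij = z_ij / X_j:
  a_11 = 131.25/875 = 0.15, a_21 = 175/875 = 0.20, a_31 = 306.25/875 = 0.35, a_41 = 0/875 = 0.00
  a_12 = 225/750 = 0.30, a_22 = 37.5/750 = 0.05, a_32 = 112.5/750 = 0.15, a_42 = 0/750 = 0.00
  a_13 = 46.25/925 = 0.05, a_23 = 231.25/925 = 0.25, a_33 = 46.25/925 = 0.05, a_43 = 138.75/925 = 0.15
  a_14 = 47.5/475 = 0.10, a_24 = 47.5/475 = 0.10, a_34 = 47.5/475 = 0.10, a_44 = 71.25/475 = 0.15
I − A =
  [   0.85    -0.30    -0.05    -0.10]
  [  -0.20     0.95    -0.25    -0.10]
  [  -0.35    -0.15     0.95    -0.10]
  [   0.00     0.00    -0.15     0.85]
Compute the cofactors C_ij = (−1)^(i+j)·(3×3 minor ij) of I−A; the adjugate is their transpose:
adj(I−A) = Cᵀ =
  [ 0.718750   0.246375   0.122875   0.128000]
  [ 0.238125   0.653500   0.204875   0.129000]
  [ 0.308125   0.197625   0.635375   0.134250]
  [ 0.054375   0.034875   0.112125   0.633875]
det(I−A) = Σ_j (I−A)_1j·C_1j = (0.85)(0.718750) + (-0.30)(0.238125) + (-0.05)(0.308125) + (-0.10)(0.054375) = 0.51865625
(I − A)⁻¹ = adj(I−A) / det(I−A) ≈
  [   1.3858     0.4750     0.2369     0.2468]
  [   0.4591     1.2600     0.3950     0.2487]
  [   0.5941     0.3810     1.2250     0.2588]
  [   0.1048     0.0672     0.2162     1.2221]
Δx = (I − A)⁻¹ Δd with Δd having -10 in the Cosmetics component and 0 elsewhere.
So Δx_4 = L_44 · (-10), where L_44 = adj(I−A)_44 / det(I−A) = 0.633875 / 0.51865625.
Δx_4 = 0.633875 × (-10) / 0.51865625 = -6.33875 / 0.51865625 ≈ -12.221.

Δx_4 = -12.221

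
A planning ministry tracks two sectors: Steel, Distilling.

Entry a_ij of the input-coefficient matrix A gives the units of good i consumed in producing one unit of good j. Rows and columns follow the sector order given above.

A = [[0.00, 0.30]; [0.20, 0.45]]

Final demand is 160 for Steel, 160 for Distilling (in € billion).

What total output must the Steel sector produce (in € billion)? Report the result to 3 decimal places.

I − A =
  [   1.00    -0.30]
  [  -0.20     0.55]
det(I−A) = (1.00)(0.55) − (-0.30)(-0.20) = 0.4900
adj(I−A) = [[0.55, 0.30], [0.20, 1.00]]
(I − A)⁻¹ = adj(I−A) / det(I−A) ≈
  [   1.1224     0.6122]
  [   0.4082     2.0408]
x = (I − A)⁻¹ d = adj(I−A)·d / det(I−A), with det(I−A) = 0.4900:
  x_S = (0.55·160 + 0.30·160) / 0.4900 = 136.00 / 0.4900 ≈ 277.551
  x_D = (0.20·160 + 1.00·160) / 0.4900 = 192.00 / 0.4900 ≈ 391.837

x_S = 277.551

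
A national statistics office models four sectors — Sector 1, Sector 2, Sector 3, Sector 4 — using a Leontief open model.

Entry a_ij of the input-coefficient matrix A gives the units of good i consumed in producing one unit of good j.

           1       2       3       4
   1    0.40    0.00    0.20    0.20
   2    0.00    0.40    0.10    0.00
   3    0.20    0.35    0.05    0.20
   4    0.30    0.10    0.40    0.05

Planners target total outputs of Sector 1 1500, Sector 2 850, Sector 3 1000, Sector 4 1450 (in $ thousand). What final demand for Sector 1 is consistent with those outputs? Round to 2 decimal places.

I − A =
  [   0.60     0.00    -0.20    -0.20]
  [   0.00     0.60    -0.10     0.00]
  [  -0.20    -0.35     0.95    -0.20]
  [  -0.30    -0.10    -0.40     0.95]
d = (I − A) x:
  d_1 = (+0.60)·1500 + (+0.00)·850 + (-0.20)·1000 + (-0.20)·1450 = 410.00
  d_2 = (+0.00)·1500 + (+0.60)·850 + (-0.10)·1000 + (+0.00)·1450 = 410.00
  d_3 = (-0.20)·1500 + (-0.35)·850 + (+0.95)·1000 + (-0.20)·1450 = 62.50
  d_4 = (-0.30)·1500 + (-0.10)·850 + (-0.40)·1000 + (+0.95)·1450 = 442.50

d_1 = 410.00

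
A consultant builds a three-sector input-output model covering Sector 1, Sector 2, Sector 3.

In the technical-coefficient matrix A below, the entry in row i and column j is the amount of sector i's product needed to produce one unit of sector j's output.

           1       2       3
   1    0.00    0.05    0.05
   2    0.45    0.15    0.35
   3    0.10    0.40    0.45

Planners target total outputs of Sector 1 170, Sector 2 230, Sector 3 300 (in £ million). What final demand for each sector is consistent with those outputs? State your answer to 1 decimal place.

d_1 = 143.5, d_2 = 14.0, d_3 = 56.0

I − A =
  [   1.00    -0.05    -0.05]
  [  -0.45     0.85    -0.35]
  [  -0.10    -0.40     0.55]
d = (I − A) x:
  d_1 = (+1.00)·170 + (-0.05)·230 + (-0.05)·300 = 143.5
  d_2 = (-0.45)·170 + (+0.85)·230 + (-0.35)·300 = 14.0
  d_3 = (-0.10)·170 + (-0.40)·230 + (+0.55)·300 = 56.0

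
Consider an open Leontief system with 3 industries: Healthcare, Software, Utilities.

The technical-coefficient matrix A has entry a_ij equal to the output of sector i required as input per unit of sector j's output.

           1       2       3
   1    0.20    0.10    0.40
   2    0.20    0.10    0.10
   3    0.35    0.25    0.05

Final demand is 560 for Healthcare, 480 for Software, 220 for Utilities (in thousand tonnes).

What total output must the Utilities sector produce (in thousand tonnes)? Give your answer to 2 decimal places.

x_3 = 950.96

I − A =
  [   0.80    -0.10    -0.40]
  [  -0.20     0.90    -0.10]
  [  -0.35    -0.25     0.95]
Cofactors of I−A, C_ij = (−1)^(i+j)·(minor ij) (rows/columns in the sector order above):
  C_11 = (0.90)(0.95) − (-0.10)(-0.25) = 0.8300
  C_12 = −[(-0.20)(0.95) − (-0.10)(-0.35)] = 0.2250
  C_13 = (-0.20)(-0.25) − (0.90)(-0.35) = 0.3650
  C_21 = −[(-0.10)(0.95) − (-0.40)(-0.25)] = 0.1950
  C_22 = (0.80)(0.95) − (-0.40)(-0.35) = 0.6200
  C_23 = −[(0.80)(-0.25) − (-0.10)(-0.35)] = 0.2350
  C_31 = (-0.10)(-0.10) − (-0.40)(0.90) = 0.3700
  C_32 = −[(0.80)(-0.10) − (-0.40)(-0.20)] = 0.1600
  C_33 = (0.80)(0.90) − (-0.10)(-0.20) = 0.7000
det(I−A) = Σ_j (I−A)_1j·C_1j = (0.80)(0.8300) + (-0.10)(0.2250) + (-0.40)(0.3650) = 0.4955
adj(I−A) = Cᵀ =
  [ 0.8300   0.1950   0.3700]
  [ 0.2250   0.6200   0.1600]
  [ 0.3650   0.2350   0.7000]
(I − A)⁻¹ = adj(I−A) / det(I−A) ≈
  [   1.6751     0.3935     0.7467]
  [   0.4541     1.2513     0.3229]
  [   0.7366     0.4743     1.4127]
x = (I − A)⁻¹ d = adj(I−A)·d / det(I−A), with det(I−A) = 0.4955:
  x_1 = (0.8300·560 + 0.1950·480 + 0.3700·220) / 0.4955 = 639.80 / 0.4955 ≈ 1291.22
  x_2 = (0.2250·560 + 0.6200·480 + 0.1600·220) / 0.4955 = 458.80 / 0.4955 ≈ 925.93
  x_3 = (0.3650·560 + 0.2350·480 + 0.7000·220) / 0.4955 = 471.20 / 0.4955 ≈ 950.96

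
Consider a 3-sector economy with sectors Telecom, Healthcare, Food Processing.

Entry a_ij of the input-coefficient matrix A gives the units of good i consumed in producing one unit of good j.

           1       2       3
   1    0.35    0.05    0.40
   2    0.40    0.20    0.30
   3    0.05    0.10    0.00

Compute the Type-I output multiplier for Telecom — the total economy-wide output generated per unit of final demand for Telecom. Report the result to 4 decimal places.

I − A =
  [   0.65    -0.05    -0.40]
  [  -0.40     0.80    -0.30]
  [  -0.05    -0.10     1.00]
Cofactors of I−A, C_ij = (−1)^(i+j)·(minor ij) (rows/columns in the sector order above):
  C_11 = (0.80)(1.00) − (-0.30)(-0.10) = 0.7700
  C_12 = −[(-0.40)(1.00) − (-0.30)(-0.05)] = 0.4150
  C_13 = (-0.40)(-0.10) − (0.80)(-0.05) = 0.0800
  C_21 = −[(-0.05)(1.00) − (-0.40)(-0.10)] = 0.0900
  C_22 = (0.65)(1.00) − (-0.40)(-0.05) = 0.6300
  C_23 = −[(0.65)(-0.10) − (-0.05)(-0.05)] = 0.0675
  C_31 = (-0.05)(-0.30) − (-0.40)(0.80) = 0.3350
  C_32 = −[(0.65)(-0.30) − (-0.40)(-0.40)] = 0.3550
  C_33 = (0.65)(0.80) − (-0.05)(-0.40) = 0.5000
det(I−A) = Σ_j (I−A)_1j·C_1j = (0.65)(0.7700) + (-0.05)(0.4150) + (-0.40)(0.0800) = 0.44775
adj(I−A) = Cᵀ =
  [ 0.7700   0.0900   0.3350]
  [ 0.4150   0.6300   0.3550]
  [ 0.0800   0.0675   0.5000]
(I − A)⁻¹ = adj(I−A) / det(I−A) ≈
  [   1.71971     0.20101     0.74819]
  [   0.92686     1.40704     0.79285]
  [   0.17867     0.15075     1.11669]
The output multiplier for sector j is the column-j sum of the Leontief inverse (I − A)⁻¹ = adj(I−A) / det(I−A).
Column 1 of adj(I−A): (0.7700, 0.4150, 0.0800); det(I−A) = 0.44775.
m_1 = (0.7700 + 0.4150 + 0.0800) / 0.44775 = 1.265 / 0.44775 ≈ 2.8252.

m_1 = 2.8252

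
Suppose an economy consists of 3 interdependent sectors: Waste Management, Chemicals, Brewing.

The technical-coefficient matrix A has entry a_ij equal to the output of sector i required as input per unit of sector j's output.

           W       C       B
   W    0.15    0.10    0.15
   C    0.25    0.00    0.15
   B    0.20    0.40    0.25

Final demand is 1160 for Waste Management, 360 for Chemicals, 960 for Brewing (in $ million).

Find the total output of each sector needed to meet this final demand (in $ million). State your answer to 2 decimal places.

x_W = 1938.24, x_C = 1210.97, x_B = 2442.71

I − A =
  [   0.85    -0.10    -0.15]
  [  -0.25     1.00    -0.15]
  [  -0.20    -0.40     0.75]
Cofactors of I−A, C_ij = (−1)^(i+j)·(minor ij) (rows/columns in the sector order above):
  C_11 = (1.00)(0.75) − (-0.15)(-0.40) = 0.6900
  C_12 = −[(-0.25)(0.75) − (-0.15)(-0.20)] = 0.2175
  C_13 = (-0.25)(-0.40) − (1.00)(-0.20) = 0.3000
  C_21 = −[(-0.10)(0.75) − (-0.15)(-0.40)] = 0.1350
  C_22 = (0.85)(0.75) − (-0.15)(-0.20) = 0.6075
  C_23 = −[(0.85)(-0.40) − (-0.10)(-0.20)] = 0.3600
  C_31 = (-0.10)(-0.15) − (-0.15)(1.00) = 0.1650
  C_32 = −[(0.85)(-0.15) − (-0.15)(-0.25)] = 0.1650
  C_33 = (0.85)(1.00) − (-0.10)(-0.25) = 0.8250
det(I−A) = Σ_j (I−A)_1j·C_1j = (0.85)(0.6900) + (-0.10)(0.2175) + (-0.15)(0.3000) = 0.51975
adj(I−A) = Cᵀ =
  [ 0.6900   0.1350   0.1650]
  [ 0.2175   0.6075   0.1650]
  [ 0.3000   0.3600   0.8250]
(I − A)⁻¹ = adj(I−A) / det(I−A) ≈
  [   1.3276     0.2597     0.3175]
  [   0.4185     1.1688     0.3175]
  [   0.5772     0.6926     1.5873]
x = (I − A)⁻¹ d = adj(I−A)·d / det(I−A), with det(I−A) = 0.51975:
  x_W = (0.6900·1160 + 0.1350·360 + 0.1650·960) / 0.51975 = 1007.40 / 0.51975 ≈ 1938.24
  x_C = (0.2175·1160 + 0.6075·360 + 0.1650·960) / 0.51975 = 629.40 / 0.51975 ≈ 1210.97
  x_B = (0.3000·1160 + 0.3600·360 + 0.8250·960) / 0.51975 = 1269.60 / 0.51975 ≈ 2442.71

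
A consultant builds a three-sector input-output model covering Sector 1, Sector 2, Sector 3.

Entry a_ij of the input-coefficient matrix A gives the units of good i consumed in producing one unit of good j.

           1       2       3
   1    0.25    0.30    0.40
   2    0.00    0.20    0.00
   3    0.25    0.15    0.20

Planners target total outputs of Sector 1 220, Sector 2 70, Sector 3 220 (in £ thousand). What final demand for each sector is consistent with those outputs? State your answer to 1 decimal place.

d_1 = 56.0, d_2 = 56.0, d_3 = 110.5

I − A =
  [   0.75    -0.30    -0.40]
  [   0.00     0.80     0.00]
  [  -0.25    -0.15     0.80]
d = (I − A) x:
  d_1 = (+0.75)·220 + (-0.30)·70 + (-0.40)·220 = 56.0
  d_2 = (+0.00)·220 + (+0.80)·70 + (+0.00)·220 = 56.0
  d_3 = (-0.25)·220 + (-0.15)·70 + (+0.80)·220 = 110.5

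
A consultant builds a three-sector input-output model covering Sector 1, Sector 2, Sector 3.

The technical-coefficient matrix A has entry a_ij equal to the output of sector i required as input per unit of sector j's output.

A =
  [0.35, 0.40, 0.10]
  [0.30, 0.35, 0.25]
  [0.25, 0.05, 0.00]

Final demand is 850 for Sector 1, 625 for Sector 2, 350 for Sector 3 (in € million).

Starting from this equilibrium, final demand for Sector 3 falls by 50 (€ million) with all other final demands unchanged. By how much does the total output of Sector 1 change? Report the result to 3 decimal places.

I − A =
  [   0.65    -0.40    -0.10]
  [  -0.30     0.65    -0.25]
  [  -0.25    -0.05     1.00]
Cofactors of I−A, C_ij = (−1)^(i+j)·(minor ij) (rows/columns in the sector order above):
  C_11 = (0.65)(1.00) − (-0.25)(-0.05) = 0.6375
  C_12 = −[(-0.30)(1.00) − (-0.25)(-0.25)] = 0.3625
  C_13 = (-0.30)(-0.05) − (0.65)(-0.25) = 0.1775
  C_21 = −[(-0.40)(1.00) − (-0.10)(-0.05)] = 0.4050
  C_22 = (0.65)(1.00) − (-0.10)(-0.25) = 0.6250
  C_23 = −[(0.65)(-0.05) − (-0.40)(-0.25)] = 0.1325
  C_31 = (-0.40)(-0.25) − (-0.10)(0.65) = 0.1650
  C_32 = −[(0.65)(-0.25) − (-0.10)(-0.30)] = 0.1925
  C_33 = (0.65)(0.65) − (-0.40)(-0.30) = 0.3025
det(I−A) = Σ_j (I−A)_1j·C_1j = (0.65)(0.6375) + (-0.40)(0.3625) + (-0.10)(0.1775) = 0.251625
adj(I−A) = Cᵀ =
  [ 0.6375   0.4050   0.1650]
  [ 0.3625   0.6250   0.1925]
  [ 0.1775   0.1325   0.3025]
(I − A)⁻¹ = adj(I−A) / det(I−A) ≈
  [   2.5335     1.6095     0.6557]
  [   1.4406     2.4839     0.7650]
  [   0.7054     0.5266     1.2022]
Δx = (I − A)⁻¹ Δd with Δd having -50 in the Sector 3 component and 0 elsewhere.
So Δx_1 = L_13 · (-50), where L_13 = adj(I−A)_13 / det(I−A) = 0.1650 / 0.251625.
Δx_1 = 0.1650 × (-50) / 0.251625 = -8.25 / 0.251625 ≈ -32.787.

Δx_1 = -32.787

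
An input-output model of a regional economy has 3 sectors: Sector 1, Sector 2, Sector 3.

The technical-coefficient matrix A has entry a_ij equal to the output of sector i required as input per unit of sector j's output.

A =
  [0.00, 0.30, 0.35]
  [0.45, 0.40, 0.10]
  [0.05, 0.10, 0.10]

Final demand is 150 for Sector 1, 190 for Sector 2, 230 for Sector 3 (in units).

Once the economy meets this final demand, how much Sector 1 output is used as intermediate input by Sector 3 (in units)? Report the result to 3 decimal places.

z_13 = 128.739

I − A =
  [   1.00    -0.30    -0.35]
  [  -0.45     0.60    -0.10]
  [  -0.05    -0.10     0.90]
Cofactors of I−A, C_ij = (−1)^(i+j)·(minor ij) (rows/columns in the sector order above):
  C_11 = (0.60)(0.90) − (-0.10)(-0.10) = 0.5300
  C_12 = −[(-0.45)(0.90) − (-0.10)(-0.05)] = 0.4100
  C_13 = (-0.45)(-0.10) − (0.60)(-0.05) = 0.0750
  C_21 = −[(-0.30)(0.90) − (-0.35)(-0.10)] = 0.3050
  C_22 = (1.00)(0.90) − (-0.35)(-0.05) = 0.8825
  C_23 = −[(1.00)(-0.10) − (-0.30)(-0.05)] = 0.1150
  C_31 = (-0.30)(-0.10) − (-0.35)(0.60) = 0.2400
  C_32 = −[(1.00)(-0.10) − (-0.35)(-0.45)] = 0.2575
  C_33 = (1.00)(0.60) − (-0.30)(-0.45) = 0.4650
det(I−A) = Σ_j (I−A)_1j·C_1j = (1.00)(0.5300) + (-0.30)(0.4100) + (-0.35)(0.0750) = 0.38075
adj(I−A) = Cᵀ =
  [ 0.5300   0.3050   0.2400]
  [ 0.4100   0.8825   0.2575]
  [ 0.0750   0.1150   0.4650]
(I − A)⁻¹ = adj(I−A) / det(I−A) ≈
  [   1.3920     0.8011     0.6303]
  [   1.0768     2.3178     0.6763]
  [   0.1970     0.3020     1.2213]
First solve x = (I − A)⁻¹ d = adj(I−A)·d / det(I−A); in particular x_3 = (0.0750·150 + 0.1150·190 + 0.4650·230) / 0.38075 = 140.05 / 0.38075 ≈ 367.82666.
Intermediate flow from 1 to 3: z_13 = a_13 · x_3 = 0.35 × 140.05 / 0.38075 = 49.0175 / 0.38075 ≈ 128.739.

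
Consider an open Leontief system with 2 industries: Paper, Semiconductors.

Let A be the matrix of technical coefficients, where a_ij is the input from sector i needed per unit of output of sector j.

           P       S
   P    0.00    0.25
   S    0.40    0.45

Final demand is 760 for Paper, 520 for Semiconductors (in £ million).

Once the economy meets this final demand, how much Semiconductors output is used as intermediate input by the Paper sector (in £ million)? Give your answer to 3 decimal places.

z_SP = 487.111

I − A =
  [   1.00    -0.25]
  [  -0.40     0.55]
det(I−A) = (1.00)(0.55) − (-0.25)(-0.40) = 0.4500
adj(I−A) = [[0.55, 0.25], [0.40, 1.00]]
(I − A)⁻¹ = adj(I−A) / det(I−A) ≈
  [   1.2222     0.5556]
  [   0.8889     2.2222]
First solve x = (I − A)⁻¹ d = adj(I−A)·d / det(I−A); in particular x_P = (0.55·760 + 0.25·520) / 0.4500 = 548.00 / 0.4500 ≈ 1217.77778.
Intermediate flow from S to P: z_SP = a_SP · x_P = 0.40 × 548.00 / 0.4500 = 219.20 / 0.4500 ≈ 487.111.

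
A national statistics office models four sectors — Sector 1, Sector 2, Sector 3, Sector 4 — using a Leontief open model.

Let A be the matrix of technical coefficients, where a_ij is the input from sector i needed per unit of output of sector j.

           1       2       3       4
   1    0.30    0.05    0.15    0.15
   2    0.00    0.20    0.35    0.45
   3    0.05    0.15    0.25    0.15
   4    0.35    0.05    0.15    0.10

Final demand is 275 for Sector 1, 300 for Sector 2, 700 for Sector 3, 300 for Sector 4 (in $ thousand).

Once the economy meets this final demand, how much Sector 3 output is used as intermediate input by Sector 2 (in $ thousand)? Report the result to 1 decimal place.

z_32 = 252.6

I − A =
  [   0.70    -0.05    -0.15    -0.15]
  [   0.00     0.80    -0.35    -0.45]
  [  -0.05    -0.15     0.75    -0.15]
  [  -0.35    -0.05    -0.15     0.90]
Compute the cofactors C_ij = (−1)^(i+j)·(3×3 minor ij) of I−A; the adjugate is their transpose:
adj(I−A) = Cᵀ =
  [ 0.445125   0.063000   0.144375   0.129750]
  [ 0.155625   0.401625   0.273000   0.272250]
  [ 0.100500   0.097125   0.438375   0.138375]
  [ 0.198500   0.063000   0.144375   0.376375]
det(I−A) = Σ_j (I−A)_1j·C_1j = (0.70)(0.445125) + (-0.05)(0.155625) + (-0.15)(0.100500) + (-0.15)(0.198500) = 0.25895625
(I − A)⁻¹ = adj(I−A) / det(I−A) ≈
  [   1.7189     0.2433     0.5575     0.5010]
  [   0.6010     1.5509     1.0542     1.0513]
  [   0.3881     0.3751     1.6929     0.5344]
  [   0.7665     0.2433     0.5575     1.4534]
First solve x = (I − A)⁻¹ d = adj(I−A)·d / det(I−A); in particular x_2 = (0.155625·275 + 0.401625·300 + 0.273000·700 + 0.272250·300) / 0.25895625 = 436.059375 / 0.25895625 ≈ 1683.911.
Intermediate flow from 3 to 2: z_32 = a_32 · x_2 = 0.15 × 436.059375 / 0.25895625 = 65.40890625 / 0.25895625 ≈ 252.6.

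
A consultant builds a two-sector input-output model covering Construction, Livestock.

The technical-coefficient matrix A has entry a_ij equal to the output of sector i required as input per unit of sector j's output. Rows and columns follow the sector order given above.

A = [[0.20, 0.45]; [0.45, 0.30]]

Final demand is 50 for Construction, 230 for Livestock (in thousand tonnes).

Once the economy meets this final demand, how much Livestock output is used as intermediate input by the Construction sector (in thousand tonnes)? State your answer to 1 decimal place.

z_LC = 174.3

I − A =
  [   0.80    -0.45]
  [  -0.45     0.70]
det(I−A) = (0.80)(0.70) − (-0.45)(-0.45) = 0.3575
adj(I−A) = [[0.70, 0.45], [0.45, 0.80]]
(I − A)⁻¹ = adj(I−A) / det(I−A) ≈
  [   1.9580     1.2587]
  [   1.2587     2.2378]
First solve x = (I − A)⁻¹ d = adj(I−A)·d / det(I−A); in particular x_C = (0.70·50 + 0.45·230) / 0.3575 = 138.50 / 0.3575 ≈ 387.413.
Intermediate flow from L to C: z_LC = a_LC · x_C = 0.45 × 138.50 / 0.3575 = 62.325 / 0.3575 ≈ 174.3.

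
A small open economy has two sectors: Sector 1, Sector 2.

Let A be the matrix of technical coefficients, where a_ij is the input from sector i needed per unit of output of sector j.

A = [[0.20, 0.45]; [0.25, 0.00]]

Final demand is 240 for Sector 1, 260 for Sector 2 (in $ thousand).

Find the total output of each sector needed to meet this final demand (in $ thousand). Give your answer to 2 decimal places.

I − A =
  [   0.80    -0.45]
  [  -0.25     1.00]
det(I−A) = (0.80)(1.00) − (-0.45)(-0.25) = 0.6875
adj(I−A) = [[1.00, 0.45], [0.25, 0.80]]
(I − A)⁻¹ = adj(I−A) / det(I−A) ≈
  [   1.4545     0.6545]
  [   0.3636     1.1636]
x = (I − A)⁻¹ d = adj(I−A)·d / det(I−A), with det(I−A) = 0.6875:
  x_1 = (1.00·240 + 0.45·260) / 0.6875 = 357.00 / 0.6875 ≈ 519.27
  x_2 = (0.25·240 + 0.80·260) / 0.6875 = 268.00 / 0.6875 ≈ 389.82

x_1 = 519.27, x_2 = 389.82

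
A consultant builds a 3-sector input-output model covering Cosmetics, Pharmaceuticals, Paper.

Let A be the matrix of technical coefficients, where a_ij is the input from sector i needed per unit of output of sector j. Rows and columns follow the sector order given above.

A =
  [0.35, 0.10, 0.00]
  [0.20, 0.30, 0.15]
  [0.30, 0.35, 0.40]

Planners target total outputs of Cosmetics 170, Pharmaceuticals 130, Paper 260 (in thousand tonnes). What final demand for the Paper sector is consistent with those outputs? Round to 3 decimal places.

I − A =
  [   0.65    -0.10     0.00]
  [  -0.20     0.70    -0.15]
  [  -0.30    -0.35     0.60]
d = (I − A) x:
  d_1 = (+0.65)·170 + (-0.10)·130 + (+0.00)·260 = 97.500
  d_2 = (-0.20)·170 + (+0.70)·130 + (-0.15)·260 = 18.000
  d_3 = (-0.30)·170 + (-0.35)·130 + (+0.60)·260 = 59.500

d_3 = 59.500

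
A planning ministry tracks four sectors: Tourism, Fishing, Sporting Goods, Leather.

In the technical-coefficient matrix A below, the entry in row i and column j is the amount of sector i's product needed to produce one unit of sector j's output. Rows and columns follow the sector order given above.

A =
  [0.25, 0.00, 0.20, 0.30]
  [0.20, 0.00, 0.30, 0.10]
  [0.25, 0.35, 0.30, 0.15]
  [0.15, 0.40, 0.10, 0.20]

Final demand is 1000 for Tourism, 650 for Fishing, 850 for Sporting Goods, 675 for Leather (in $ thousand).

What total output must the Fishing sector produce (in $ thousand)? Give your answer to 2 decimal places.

x_F = 3620.41

I − A =
  [   0.75     0.00    -0.20    -0.30]
  [  -0.20     1.00    -0.30    -0.10]
  [  -0.25    -0.35     0.70    -0.15]
  [  -0.15    -0.40    -0.10     0.80]
Compute the cofactors C_ij = (−1)^(i+j)·(3×3 minor ij) of I−A; the adjugate is their transpose:
adj(I−A) = Cᵀ =
  [ 0.41150   0.16250   0.21800   0.21550]
  [ 0.18875   0.32525   0.21500   0.15175]
  [ 0.28575   0.26925   0.50100   0.23475]
  [ 0.20725   0.22675   0.21100   0.38225]
det(I−A) = Σ_j (I−A)_1j·C_1j = (0.75)(0.41150) + (0.00)(0.18875) + (-0.20)(0.28575) + (-0.30)(0.20725) = 0.1893
(I − A)⁻¹ = adj(I−A) / det(I−A) ≈
  [   2.1738     0.8584     1.1516     1.1384]
  [   0.9971     1.7182     1.1358     0.8016]
  [   1.5095     1.4223     2.6466     1.2401]
  [   1.0948     1.1978     1.1146     2.0193]
x = (I − A)⁻¹ d = adj(I−A)·d / det(I−A), with det(I−A) = 0.1893:
  x_T = (0.41150·1000 + 0.16250·650 + 0.21800·850 + 0.21550·675) / 0.1893 = 847.8875 / 0.1893 ≈ 4479.07
  x_F = (0.18875·1000 + 0.32525·650 + 0.21500·850 + 0.15175·675) / 0.1893 = 685.34375 / 0.1893 ≈ 3620.41
  x_S = (0.28575·1000 + 0.26925·650 + 0.50100·850 + 0.23475·675) / 0.1893 = 1045.06875 / 0.1893 ≈ 5520.70
  x_L = (0.20725·1000 + 0.22675·650 + 0.21100·850 + 0.38225·675) / 0.1893 = 792.00625 / 0.1893 ≈ 4183.87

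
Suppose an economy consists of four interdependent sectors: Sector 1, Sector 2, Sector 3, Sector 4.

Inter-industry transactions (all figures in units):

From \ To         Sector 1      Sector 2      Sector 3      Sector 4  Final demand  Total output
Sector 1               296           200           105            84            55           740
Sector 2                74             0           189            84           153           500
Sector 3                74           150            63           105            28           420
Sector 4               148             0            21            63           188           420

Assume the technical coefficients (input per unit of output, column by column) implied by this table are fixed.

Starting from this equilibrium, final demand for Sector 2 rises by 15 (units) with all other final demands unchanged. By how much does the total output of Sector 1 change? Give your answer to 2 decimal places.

Technical coefficients a_ij = z_ij / X_j:
  a_11 = 296/740 = 0.40, a_21 = 74/740 = 0.10, a_31 = 74/740 = 0.10, a_41 = 148/740 = 0.20
  a_12 = 200/500 = 0.40, a_22 = 0/500 = 0.00, a_32 = 150/500 = 0.30, a_42 = 0/500 = 0.00
  a_13 = 105/420 = 0.25, a_23 = 189/420 = 0.45, a_33 = 63/420 = 0.15, a_43 = 21/420 = 0.05
  a_14 = 84/420 = 0.20, a_24 = 84/420 = 0.20, a_34 = 105/420 = 0.25, a_44 = 63/420 = 0.15
I − A =
  [   0.60    -0.40    -0.25    -0.20]
  [  -0.10     1.00    -0.45    -0.20]
  [  -0.10    -0.30     0.85    -0.25]
  [  -0.20     0.00    -0.05     0.85]
Compute the cofactors C_ij = (−1)^(i+j)·(3×3 minor ij) of I−A; the adjugate is their transpose:
adj(I−A) = Cᵀ =
  [ 0.59225   0.35075   0.37950   0.33350]
  [ 0.16675   0.35725   0.24975   0.19675]
  [ 0.17250   0.19500   0.42000   0.21000]
  [ 0.14950   0.09400   0.11400   0.34450]
det(I−A) = Σ_j (I−A)_1j·C_1j = (0.60)(0.59225) + (-0.40)(0.16675) + (-0.25)(0.17250) + (-0.20)(0.14950) = 0.215625
(I − A)⁻¹ = adj(I−A) / det(I−A) ≈
  [   2.7467     1.6267     1.7600     1.5467]
  [   0.7733     1.6568     1.1583     0.9125]
  [   0.8000     0.9043     1.9478     0.9739]
  [   0.6933     0.4359     0.5287     1.5977]
Δx = (I − A)⁻¹ Δd with Δd having +15 in the Sector 2 component and 0 elsewhere.
So Δx_1 = L_12 · (+15), where L_12 = adj(I−A)_12 / det(I−A) = 0.35075 / 0.215625.
Δx_1 = 0.35075 × (+15) / 0.215625 = 5.26125 / 0.215625 = 24.40.

Δx_1 = 24.40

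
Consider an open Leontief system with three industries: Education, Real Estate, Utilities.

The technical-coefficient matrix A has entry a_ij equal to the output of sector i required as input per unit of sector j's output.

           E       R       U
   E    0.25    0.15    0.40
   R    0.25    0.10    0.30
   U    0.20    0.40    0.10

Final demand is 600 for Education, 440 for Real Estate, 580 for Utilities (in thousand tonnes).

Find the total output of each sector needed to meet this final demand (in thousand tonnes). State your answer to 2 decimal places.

x_E = 2146.66, x_R = 1712.75, x_U = 1882.70

I − A =
  [   0.75    -0.15    -0.40]
  [  -0.25     0.90    -0.30]
  [  -0.20    -0.40     0.90]
Cofactors of I−A, C_ij = (−1)^(i+j)·(minor ij) (rows/columns in the sector order above):
  C_11 = (0.90)(0.90) − (-0.30)(-0.40) = 0.6900
  C_12 = −[(-0.25)(0.90) − (-0.30)(-0.20)] = 0.2850
  C_13 = (-0.25)(-0.40) − (0.90)(-0.20) = 0.2800
  C_21 = −[(-0.15)(0.90) − (-0.40)(-0.40)] = 0.2950
  C_22 = (0.75)(0.90) − (-0.40)(-0.20) = 0.5950
  C_23 = −[(0.75)(-0.40) − (-0.15)(-0.20)] = 0.3300
  C_31 = (-0.15)(-0.30) − (-0.40)(0.90) = 0.4050
  C_32 = −[(0.75)(-0.30) − (-0.40)(-0.25)] = 0.3250
  C_33 = (0.75)(0.90) − (-0.15)(-0.25) = 0.6375
det(I−A) = Σ_j (I−A)_1j·C_1j = (0.75)(0.6900) + (-0.15)(0.2850) + (-0.40)(0.2800) = 0.36275
adj(I−A) = Cᵀ =
  [ 0.6900   0.2950   0.4050]
  [ 0.2850   0.5950   0.3250]
  [ 0.2800   0.3300   0.6375]
(I − A)⁻¹ = adj(I−A) / det(I−A) ≈
  [   1.9021     0.8132     1.1165]
  [   0.7857     1.6402     0.8959]
  [   0.7719     0.9097     1.7574]
x = (I − A)⁻¹ d = adj(I−A)·d / det(I−A), with det(I−A) = 0.36275:
  x_E = (0.6900·600 + 0.2950·440 + 0.4050·580) / 0.36275 = 778.70 / 0.36275 ≈ 2146.66
  x_R = (0.2850·600 + 0.5950·440 + 0.3250·580) / 0.36275 = 621.30 / 0.36275 ≈ 1712.75
  x_U = (0.2800·600 + 0.3300·440 + 0.6375·580) / 0.36275 = 682.95 / 0.36275 ≈ 1882.70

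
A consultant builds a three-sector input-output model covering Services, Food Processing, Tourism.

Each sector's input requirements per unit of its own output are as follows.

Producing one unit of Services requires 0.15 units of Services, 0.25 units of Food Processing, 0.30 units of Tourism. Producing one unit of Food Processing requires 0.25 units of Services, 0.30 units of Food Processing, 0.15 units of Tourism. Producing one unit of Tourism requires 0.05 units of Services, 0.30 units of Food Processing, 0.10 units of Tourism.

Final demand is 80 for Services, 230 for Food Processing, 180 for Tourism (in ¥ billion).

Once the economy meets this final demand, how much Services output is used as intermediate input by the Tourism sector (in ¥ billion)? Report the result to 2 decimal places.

I − A =
  [   0.85    -0.25    -0.05]
  [  -0.25     0.70    -0.30]
  [  -0.30    -0.15     0.90]
Cofactors of I−A, C_ij = (−1)^(i+j)·(minor ij) (rows/columns in the sector order above):
  C_11 = (0.70)(0.90) − (-0.30)(-0.15) = 0.5850
  C_12 = −[(-0.25)(0.90) − (-0.30)(-0.30)] = 0.3150
  C_13 = (-0.25)(-0.15) − (0.70)(-0.30) = 0.2475
  C_21 = −[(-0.25)(0.90) − (-0.05)(-0.15)] = 0.2325
  C_22 = (0.85)(0.90) − (-0.05)(-0.30) = 0.7500
  C_23 = −[(0.85)(-0.15) − (-0.25)(-0.30)] = 0.2025
  C_31 = (-0.25)(-0.30) − (-0.05)(0.70) = 0.1100
  C_32 = −[(0.85)(-0.30) − (-0.05)(-0.25)] = 0.2675
  C_33 = (0.85)(0.70) − (-0.25)(-0.25) = 0.5325
det(I−A) = Σ_j (I−A)_1j·C_1j = (0.85)(0.5850) + (-0.25)(0.3150) + (-0.05)(0.2475) = 0.406125
adj(I−A) = Cᵀ =
  [ 0.5850   0.2325   0.1100]
  [ 0.3150   0.7500   0.2675]
  [ 0.2475   0.2025   0.5325]
(I − A)⁻¹ = adj(I−A) / det(I−A) ≈
  [   1.4404     0.5725     0.2709]
  [   0.7756     1.8467     0.6587]
  [   0.6094     0.4986     1.3112]
First solve x = (I − A)⁻¹ d = adj(I−A)·d / det(I−A); in particular x_T = (0.2475·80 + 0.2025·230 + 0.5325·180) / 0.406125 = 162.225 / 0.406125 ≈ 399.4460.
Intermediate flow from S to T: z_ST = a_ST · x_T = 0.05 × 162.225 / 0.406125 = 8.11125 / 0.406125 ≈ 19.97.

z_ST = 19.97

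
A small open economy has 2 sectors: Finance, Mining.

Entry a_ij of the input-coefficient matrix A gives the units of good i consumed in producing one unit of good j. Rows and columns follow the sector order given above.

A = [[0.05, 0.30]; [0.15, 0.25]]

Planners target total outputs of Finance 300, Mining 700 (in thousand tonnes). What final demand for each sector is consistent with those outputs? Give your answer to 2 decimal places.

I − A =
  [   0.95    -0.30]
  [  -0.15     0.75]
d = (I − A) x:
  d_1 = (+0.95)·300 + (-0.30)·700 = 75.00
  d_2 = (-0.15)·300 + (+0.75)·700 = 480.00

d_1 = 75.00, d_2 = 480.00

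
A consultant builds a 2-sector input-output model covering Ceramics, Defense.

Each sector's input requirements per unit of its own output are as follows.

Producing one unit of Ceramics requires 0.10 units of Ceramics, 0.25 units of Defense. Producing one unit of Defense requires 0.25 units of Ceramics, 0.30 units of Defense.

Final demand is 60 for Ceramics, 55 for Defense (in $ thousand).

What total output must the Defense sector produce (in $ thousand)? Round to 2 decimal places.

x_D = 113.66

I − A =
  [   0.90    -0.25]
  [  -0.25     0.70]
det(I−A) = (0.90)(0.70) − (-0.25)(-0.25) = 0.5675
adj(I−A) = [[0.70, 0.25], [0.25, 0.90]]
(I − A)⁻¹ = adj(I−A) / det(I−A) ≈
  [   1.2335     0.4405]
  [   0.4405     1.5859]
x = (I − A)⁻¹ d = adj(I−A)·d / det(I−A), with det(I−A) = 0.5675:
  x_C = (0.70·60 + 0.25·55) / 0.5675 = 55.75 / 0.5675 ≈ 98.24
  x_D = (0.25·60 + 0.90·55) / 0.5675 = 64.50 / 0.5675 ≈ 113.66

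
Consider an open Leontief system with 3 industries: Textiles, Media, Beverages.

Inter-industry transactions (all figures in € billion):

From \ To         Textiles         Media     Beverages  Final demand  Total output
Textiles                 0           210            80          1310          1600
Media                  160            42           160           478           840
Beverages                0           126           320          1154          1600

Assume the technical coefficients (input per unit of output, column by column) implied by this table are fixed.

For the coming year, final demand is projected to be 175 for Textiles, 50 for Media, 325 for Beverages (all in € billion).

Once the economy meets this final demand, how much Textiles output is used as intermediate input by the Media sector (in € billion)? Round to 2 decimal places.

z_12 = 30.42

Technical coefficients a_ij = z_ij / X_j:
  a_11 = 0/1600 = 0.00, a_21 = 160/1600 = 0.10, a_31 = 0/1600 = 0.00
  a_12 = 210/840 = 0.25, a_22 = 42/840 = 0.05, a_32 = 126/840 = 0.15
  a_13 = 80/1600 = 0.05, a_23 = 160/1600 = 0.10, a_33 = 320/1600 = 0.20
I − A =
  [   1.00    -0.25    -0.05]
  [  -0.10     0.95    -0.10]
  [   0.00    -0.15     0.80]
Cofactors of I−A, C_ij = (−1)^(i+j)·(minor ij) (rows/columns in the sector order above):
  C_11 = (0.95)(0.80) − (-0.10)(-0.15) = 0.7450
  C_12 = −[(-0.10)(0.80) − (-0.10)(0.00)] = 0.0800
  C_13 = (-0.10)(-0.15) − (0.95)(0.00) = 0.0150
  C_21 = −[(-0.25)(0.80) − (-0.05)(-0.15)] = 0.2075
  C_22 = (1.00)(0.80) − (-0.05)(0.00) = 0.8000
  C_23 = −[(1.00)(-0.15) − (-0.25)(0.00)] = 0.1500
  C_31 = (-0.25)(-0.10) − (-0.05)(0.95) = 0.0725
  C_32 = −[(1.00)(-0.10) − (-0.05)(-0.10)] = 0.1050
  C_33 = (1.00)(0.95) − (-0.25)(-0.10) = 0.9250
det(I−A) = Σ_j (I−A)_1j·C_1j = (1.00)(0.7450) + (-0.25)(0.0800) + (-0.05)(0.0150) = 0.72425
adj(I−A) = Cᵀ =
  [ 0.7450   0.2075   0.0725]
  [ 0.0800   0.8000   0.1050]
  [ 0.0150   0.1500   0.9250]
(I − A)⁻¹ = adj(I−A) / det(I−A) ≈
  [   1.0287     0.2865     0.1001]
  [   0.1105     1.1046     0.1450]
  [   0.0207     0.2071     1.2772]
First solve x = (I − A)⁻¹ d = adj(I−A)·d / det(I−A); in particular x_2 = (0.0800·175 + 0.8000·50 + 0.1050·325) / 0.72425 = 88.125 / 0.72425 ≈ 121.6776.
Intermediate flow from 1 to 2: z_12 = a_12 · x_2 = 0.25 × 88.125 / 0.72425 = 22.03125 / 0.72425 ≈ 30.42.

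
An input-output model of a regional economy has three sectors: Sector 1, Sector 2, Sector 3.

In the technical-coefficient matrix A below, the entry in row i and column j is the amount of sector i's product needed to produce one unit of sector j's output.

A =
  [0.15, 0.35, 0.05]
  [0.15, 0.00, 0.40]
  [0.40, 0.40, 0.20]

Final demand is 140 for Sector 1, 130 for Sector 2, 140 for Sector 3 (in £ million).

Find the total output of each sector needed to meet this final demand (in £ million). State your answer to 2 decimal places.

x_1 = 366.90, x_2 = 410.52, x_3 = 563.71

I − A =
  [   0.85    -0.35    -0.05]
  [  -0.15     1.00    -0.40]
  [  -0.40    -0.40     0.80]
Cofactors of I−A, C_ij = (−1)^(i+j)·(minor ij) (rows/columns in the sector order above):
  C_11 = (1.00)(0.80) − (-0.40)(-0.40) = 0.6400
  C_12 = −[(-0.15)(0.80) − (-0.40)(-0.40)] = 0.2800
  C_13 = (-0.15)(-0.40) − (1.00)(-0.40) = 0.4600
  C_21 = −[(-0.35)(0.80) − (-0.05)(-0.40)] = 0.3000
  C_22 = (0.85)(0.80) − (-0.05)(-0.40) = 0.6600
  C_23 = −[(0.85)(-0.40) − (-0.35)(-0.40)] = 0.4800
  C_31 = (-0.35)(-0.40) − (-0.05)(1.00) = 0.1900
  C_32 = −[(0.85)(-0.40) − (-0.05)(-0.15)] = 0.3475
  C_33 = (0.85)(1.00) − (-0.35)(-0.15) = 0.7975
det(I−A) = Σ_j (I−A)_1j·C_1j = (0.85)(0.6400) + (-0.35)(0.2800) + (-0.05)(0.4600) = 0.4230
adj(I−A) = Cᵀ =
  [ 0.6400   0.3000   0.1900]
  [ 0.2800   0.6600   0.3475]
  [ 0.4600   0.4800   0.7975]
(I − A)⁻¹ = adj(I−A) / det(I−A) ≈
  [   1.5130     0.7092     0.4492]
  [   0.6619     1.5603     0.8215]
  [   1.0875     1.1348     1.8853]
x = (I − A)⁻¹ d = adj(I−A)·d / det(I−A), with det(I−A) = 0.4230:
  x_1 = (0.6400·140 + 0.3000·130 + 0.1900·140) / 0.4230 = 155.20 / 0.4230 ≈ 366.90
  x_2 = (0.2800·140 + 0.6600·130 + 0.3475·140) / 0.4230 = 173.65 / 0.4230 ≈ 410.52
  x_3 = (0.4600·140 + 0.4800·130 + 0.7975·140) / 0.4230 = 238.45 / 0.4230 ≈ 563.71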